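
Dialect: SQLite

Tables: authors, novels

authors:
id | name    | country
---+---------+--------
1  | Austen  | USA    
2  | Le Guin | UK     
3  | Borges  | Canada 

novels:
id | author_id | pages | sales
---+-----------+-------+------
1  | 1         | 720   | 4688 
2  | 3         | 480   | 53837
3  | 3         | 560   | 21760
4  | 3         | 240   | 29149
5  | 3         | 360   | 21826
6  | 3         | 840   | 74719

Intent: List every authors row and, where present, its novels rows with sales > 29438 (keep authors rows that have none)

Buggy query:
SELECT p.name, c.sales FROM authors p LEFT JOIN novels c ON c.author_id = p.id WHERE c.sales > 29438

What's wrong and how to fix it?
Bug: A WHERE condition on the right-hand table after LEFT JOIN drops unmatched parents

Fix: Move the right-table condition into the ON clause so unmatched parents are kept

Corrected query:
SELECT p.name, c.sales FROM authors p LEFT JOIN novels c ON c.author_id = p.id AND c.sales > 29438

Result:
name    | sales
--------+------
Austen  | NULL 
Le Guin | NULL 
Borges  | 53837
Borges  | 74719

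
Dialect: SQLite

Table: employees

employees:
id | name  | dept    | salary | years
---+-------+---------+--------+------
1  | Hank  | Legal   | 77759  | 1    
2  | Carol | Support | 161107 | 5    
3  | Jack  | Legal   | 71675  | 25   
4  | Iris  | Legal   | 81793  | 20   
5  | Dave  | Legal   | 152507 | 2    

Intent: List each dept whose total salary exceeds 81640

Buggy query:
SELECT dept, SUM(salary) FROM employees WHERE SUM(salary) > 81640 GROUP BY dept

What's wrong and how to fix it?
Bug: SUM(salary) is an aggregate, but WHERE filters rows before aggregation

Fix: Use HAVING (which filters groups after aggregation) instead of WHERE

Corrected query:
SELECT dept, SUM(salary) FROM employees GROUP BY dept HAVING SUM(salary) > 81640

Result:
dept    | SUM(salary)
--------+------------
Legal   | 383734     
Support | 161107     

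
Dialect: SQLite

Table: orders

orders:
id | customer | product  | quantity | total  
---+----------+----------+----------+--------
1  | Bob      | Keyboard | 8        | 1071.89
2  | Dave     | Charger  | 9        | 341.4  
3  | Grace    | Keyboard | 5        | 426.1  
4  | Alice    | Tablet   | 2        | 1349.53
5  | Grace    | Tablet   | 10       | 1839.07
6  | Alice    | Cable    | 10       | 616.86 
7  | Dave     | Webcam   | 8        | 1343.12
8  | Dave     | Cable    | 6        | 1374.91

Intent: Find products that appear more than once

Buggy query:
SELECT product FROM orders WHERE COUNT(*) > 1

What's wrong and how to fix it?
Bug: COUNT(*) is an aggregate and cannot be used in WHERE

Fix: Group first, then use HAVING for the count condition

Corrected query:
SELECT product FROM orders GROUP BY product HAVING COUNT(*) > 1

Result:
product 
--------
Cable   
Keyboard
Tablet  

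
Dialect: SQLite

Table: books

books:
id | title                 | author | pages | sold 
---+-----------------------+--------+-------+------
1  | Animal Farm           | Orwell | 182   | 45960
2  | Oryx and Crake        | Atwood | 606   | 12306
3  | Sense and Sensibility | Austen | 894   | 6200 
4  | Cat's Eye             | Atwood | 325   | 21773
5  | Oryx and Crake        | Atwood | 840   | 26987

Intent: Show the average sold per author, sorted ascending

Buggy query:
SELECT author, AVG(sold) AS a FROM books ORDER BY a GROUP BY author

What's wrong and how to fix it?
Bug: ORDER BY appears before GROUP BY; SQL clause order requires GROUP BY first

Fix: Reorder: SELECT … FROM … GROUP BY … ORDER BY …

Corrected query:
SELECT author, AVG(sold) AS a FROM books GROUP BY author ORDER BY a

Result:
author | a           
-------+-------------
Austen | 6200        
Atwood | 20355.333333
Orwell | 45960       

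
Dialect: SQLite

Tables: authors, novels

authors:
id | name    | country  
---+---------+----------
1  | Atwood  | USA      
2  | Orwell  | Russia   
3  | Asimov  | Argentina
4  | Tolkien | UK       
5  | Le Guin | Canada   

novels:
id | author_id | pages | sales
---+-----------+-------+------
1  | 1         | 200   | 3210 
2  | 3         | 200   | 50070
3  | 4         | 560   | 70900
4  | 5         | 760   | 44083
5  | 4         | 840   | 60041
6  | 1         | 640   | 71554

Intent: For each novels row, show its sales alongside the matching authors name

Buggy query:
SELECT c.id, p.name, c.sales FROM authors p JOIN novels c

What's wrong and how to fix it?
Bug: JOIN with no ON clause produces a cartesian product; every novels row pairs with every authors row

Fix: Specify the join condition linking the foreign key to the parent id

Corrected query:
SELECT c.id, p.name, c.sales FROM authors p JOIN novels c ON c.author_id = p.id

Result:
id | name    | sales
---+---------+------
1  | Atwood  | 3210 
2  | Asimov  | 50070
3  | Tolkien | 70900
4  | Le Guin | 44083
5  | Tolkien | 60041
6  | Atwood  | 71554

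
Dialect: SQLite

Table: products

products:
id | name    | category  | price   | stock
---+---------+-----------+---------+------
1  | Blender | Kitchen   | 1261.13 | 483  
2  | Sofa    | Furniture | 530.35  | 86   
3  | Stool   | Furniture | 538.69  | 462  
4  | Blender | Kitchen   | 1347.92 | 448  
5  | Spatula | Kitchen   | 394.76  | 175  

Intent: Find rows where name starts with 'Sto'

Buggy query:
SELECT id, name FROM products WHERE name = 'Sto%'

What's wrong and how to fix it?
Bug: '=' compares the literal string including the % character; pattern matching needs LIKE

Fix: Replace '=' with LIKE so 'Sto%' is treated as a pattern

Corrected query:
SELECT id, name FROM products WHERE name LIKE 'Sto%'

Result:
id | name 
---+------
3  | Stool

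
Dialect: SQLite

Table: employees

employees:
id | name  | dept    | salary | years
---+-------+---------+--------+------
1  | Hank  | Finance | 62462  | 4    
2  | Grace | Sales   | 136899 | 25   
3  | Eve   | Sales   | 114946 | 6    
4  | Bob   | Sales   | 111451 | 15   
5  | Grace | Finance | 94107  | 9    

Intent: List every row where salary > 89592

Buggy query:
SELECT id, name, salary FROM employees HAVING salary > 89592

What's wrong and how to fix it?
Bug: This is a non-aggregate query (no GROUP BY, no aggregates), so in SQLite the HAVING clause is invalid here; a row-level condition belongs in WHERE

Fix: Use WHERE for row-level filtering

Corrected query:
SELECT id, name, salary FROM employees WHERE salary > 89592

Result:
id | name  | salary
---+-------+-------
2  | Grace | 136899
3  | Eve   | 114946
4  | Bob   | 111451
5  | Grace | 94107 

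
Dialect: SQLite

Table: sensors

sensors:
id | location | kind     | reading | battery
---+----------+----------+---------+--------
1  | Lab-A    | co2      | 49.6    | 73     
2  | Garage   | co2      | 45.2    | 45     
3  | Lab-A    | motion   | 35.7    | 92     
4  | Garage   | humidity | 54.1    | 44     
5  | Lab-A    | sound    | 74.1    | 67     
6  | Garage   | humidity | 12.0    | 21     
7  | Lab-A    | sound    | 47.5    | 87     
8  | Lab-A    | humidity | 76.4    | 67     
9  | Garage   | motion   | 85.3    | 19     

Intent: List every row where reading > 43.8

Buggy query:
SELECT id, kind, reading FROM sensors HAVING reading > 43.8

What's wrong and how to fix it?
Bug: HAVING filters the output of aggregation, but this query has no GROUP BY and no aggregate functions, so SQLite rejects it (HAVING clause on a non-aggregate query); the condition here is per row

Fix: Replace HAVING with WHERE since the condition applies to individual rows

Corrected query:
SELECT id, kind, reading FROM sensors WHERE reading > 43.8

Result:
id | kind     | reading
---+----------+--------
1  | co2      | 49.6   
2  | co2      | 45.2   
4  | humidity | 54.1   
5  | sound    | 74.1   
7  | sound    | 47.5   
8  | humidity | 76.4   
9  | motion   | 85.3   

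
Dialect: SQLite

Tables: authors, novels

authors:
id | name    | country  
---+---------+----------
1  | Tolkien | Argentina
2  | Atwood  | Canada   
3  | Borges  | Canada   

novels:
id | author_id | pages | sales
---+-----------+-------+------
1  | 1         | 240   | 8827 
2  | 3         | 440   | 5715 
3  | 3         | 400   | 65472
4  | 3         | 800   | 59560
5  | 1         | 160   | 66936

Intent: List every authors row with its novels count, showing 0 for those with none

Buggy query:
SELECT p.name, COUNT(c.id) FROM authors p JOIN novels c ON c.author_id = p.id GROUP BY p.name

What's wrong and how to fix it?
Bug: An inner join excludes parents with zero children

Fix: Switch to LEFT JOIN to retain unmatched parent rows

Corrected query:
SELECT p.name, COUNT(c.id) FROM authors p LEFT JOIN novels c ON c.author_id = p.id GROUP BY p.name

Result:
name    | COUNT(c.id)
--------+------------
Atwood  | 0          
Borges  | 3          
Tolkien | 2          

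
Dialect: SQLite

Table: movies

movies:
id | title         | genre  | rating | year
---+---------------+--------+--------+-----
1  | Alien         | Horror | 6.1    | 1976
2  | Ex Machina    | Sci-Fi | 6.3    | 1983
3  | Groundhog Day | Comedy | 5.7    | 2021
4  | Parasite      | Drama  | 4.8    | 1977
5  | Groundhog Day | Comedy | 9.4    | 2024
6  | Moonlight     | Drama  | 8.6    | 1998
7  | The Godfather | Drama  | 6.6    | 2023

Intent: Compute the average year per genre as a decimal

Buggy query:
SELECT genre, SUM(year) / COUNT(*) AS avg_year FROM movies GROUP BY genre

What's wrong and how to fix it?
Bug: Both operands are integers, so '/' performs integer division and truncates

Fix: Multiply by 1.0 (or CAST to REAL) to force floating-point division

Corrected query:
SELECT genre, SUM(year) * 1.0 / COUNT(*) AS avg_year FROM movies GROUP BY genre

Result:
genre  | avg_year   
-------+------------
Comedy | 2022.5     
Drama  | 1999.333333
Horror | 1976       
Sci-Fi | 1983       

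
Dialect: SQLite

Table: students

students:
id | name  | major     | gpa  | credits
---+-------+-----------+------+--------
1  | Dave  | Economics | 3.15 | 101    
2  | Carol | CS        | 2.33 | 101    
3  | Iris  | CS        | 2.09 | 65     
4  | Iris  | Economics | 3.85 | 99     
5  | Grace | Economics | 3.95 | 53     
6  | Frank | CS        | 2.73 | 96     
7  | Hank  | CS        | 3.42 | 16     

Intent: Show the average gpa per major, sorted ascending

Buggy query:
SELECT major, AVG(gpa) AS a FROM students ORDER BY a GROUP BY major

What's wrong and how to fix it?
Bug: ORDER BY appears before GROUP BY; SQL clause order requires GROUP BY first

Fix: Move ORDER BY to the end, after GROUP BY

Corrected query:
SELECT major, AVG(gpa) AS a FROM students GROUP BY major ORDER BY a

Result:
major     | a     
----------+-------
CS        | 2.6425
Economics | 3.65  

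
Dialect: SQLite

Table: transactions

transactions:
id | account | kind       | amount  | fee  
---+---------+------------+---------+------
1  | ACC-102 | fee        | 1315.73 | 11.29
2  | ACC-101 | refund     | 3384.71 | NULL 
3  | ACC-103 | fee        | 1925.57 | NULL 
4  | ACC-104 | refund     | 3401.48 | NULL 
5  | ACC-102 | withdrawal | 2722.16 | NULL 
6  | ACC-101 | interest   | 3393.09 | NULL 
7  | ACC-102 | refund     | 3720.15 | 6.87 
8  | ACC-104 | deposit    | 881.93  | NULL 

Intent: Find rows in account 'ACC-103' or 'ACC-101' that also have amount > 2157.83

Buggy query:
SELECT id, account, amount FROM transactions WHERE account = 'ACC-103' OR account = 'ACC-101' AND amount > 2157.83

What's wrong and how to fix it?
Bug: Without parentheses, AND is evaluated before OR, so the amount filter only applies to the 'ACC-101' branch

Fix: Add parentheses around the OR so the AND applies to both alternatives

Corrected query:
SELECT id, account, amount FROM transactions WHERE (account = 'ACC-103' OR account = 'ACC-101') AND amount > 2157.83

Result:
id | account | amount 
---+---------+--------
2  | ACC-101 | 3384.71
6  | ACC-101 | 3393.09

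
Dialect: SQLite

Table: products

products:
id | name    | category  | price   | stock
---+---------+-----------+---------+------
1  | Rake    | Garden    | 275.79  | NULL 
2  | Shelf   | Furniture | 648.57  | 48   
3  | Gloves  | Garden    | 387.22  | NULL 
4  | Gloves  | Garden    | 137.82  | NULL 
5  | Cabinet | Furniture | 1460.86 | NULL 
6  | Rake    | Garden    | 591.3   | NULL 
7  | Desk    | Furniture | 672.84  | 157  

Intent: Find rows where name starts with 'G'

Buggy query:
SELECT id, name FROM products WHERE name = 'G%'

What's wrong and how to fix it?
Bug: '=' compares the literal string including the % character; pattern matching needs LIKE

Fix: Replace '=' with LIKE so 'G%' is treated as a pattern

Corrected query:
SELECT id, name FROM products WHERE name LIKE 'G%'

Result:
id | name  
---+-------
3  | Gloves
4  | Gloves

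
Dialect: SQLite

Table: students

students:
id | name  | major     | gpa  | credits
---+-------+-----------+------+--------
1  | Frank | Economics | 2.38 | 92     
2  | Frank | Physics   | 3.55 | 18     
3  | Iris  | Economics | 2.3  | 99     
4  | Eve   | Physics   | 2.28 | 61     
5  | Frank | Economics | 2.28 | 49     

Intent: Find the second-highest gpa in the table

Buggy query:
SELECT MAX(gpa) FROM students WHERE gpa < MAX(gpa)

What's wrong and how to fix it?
Bug: MAX(gpa) on the right of the comparison is an aggregate-in-WHERE error

Fix: Compute the overall MAX in a subquery, then take MAX of rows below it

Corrected query:
SELECT MAX(gpa) FROM students WHERE gpa < (SELECT MAX(gpa) FROM students)

Result:
MAX(gpa)
--------
2.38    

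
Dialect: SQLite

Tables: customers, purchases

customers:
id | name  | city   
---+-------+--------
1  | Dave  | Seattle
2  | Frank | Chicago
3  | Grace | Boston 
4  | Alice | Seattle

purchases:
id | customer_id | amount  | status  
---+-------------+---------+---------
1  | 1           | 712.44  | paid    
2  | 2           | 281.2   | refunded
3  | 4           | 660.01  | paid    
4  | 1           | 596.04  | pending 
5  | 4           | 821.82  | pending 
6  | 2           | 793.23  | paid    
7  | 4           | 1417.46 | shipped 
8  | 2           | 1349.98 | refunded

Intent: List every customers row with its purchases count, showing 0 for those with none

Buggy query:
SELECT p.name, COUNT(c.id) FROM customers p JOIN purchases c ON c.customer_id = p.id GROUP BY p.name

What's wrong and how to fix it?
Bug: INNER JOIN drops customers rows that have no matching purchases rows

Fix: Use LEFT JOIN so parents without children still appear (COUNT(c.id) gives 0)

Corrected query:
SELECT p.name, COUNT(c.id) FROM customers p LEFT JOIN purchases c ON c.customer_id = p.id GROUP BY p.name

Result:
name  | COUNT(c.id)
------+------------
Alice | 3          
Dave  | 2          
Frank | 3          
Grace | 0          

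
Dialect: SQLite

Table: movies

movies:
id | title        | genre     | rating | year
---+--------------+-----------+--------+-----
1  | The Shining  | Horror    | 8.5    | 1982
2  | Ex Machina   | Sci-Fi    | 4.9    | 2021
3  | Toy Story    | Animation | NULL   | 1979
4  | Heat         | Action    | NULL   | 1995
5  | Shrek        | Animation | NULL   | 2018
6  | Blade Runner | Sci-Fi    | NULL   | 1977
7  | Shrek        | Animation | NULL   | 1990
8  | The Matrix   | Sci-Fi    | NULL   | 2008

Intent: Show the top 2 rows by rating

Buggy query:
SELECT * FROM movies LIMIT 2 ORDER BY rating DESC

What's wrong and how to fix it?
Bug: ORDER BY cannot follow LIMIT; LIMIT is the final clause

Fix: Sort with ORDER BY, then apply LIMIT

Corrected query:
SELECT * FROM movies ORDER BY rating DESC LIMIT 2

Result:
id | title       | genre  | rating | year
---+-------------+--------+--------+-----
1  | The Shining | Horror | 8.5    | 1982
2  | Ex Machina  | Sci-Fi | 4.9    | 2021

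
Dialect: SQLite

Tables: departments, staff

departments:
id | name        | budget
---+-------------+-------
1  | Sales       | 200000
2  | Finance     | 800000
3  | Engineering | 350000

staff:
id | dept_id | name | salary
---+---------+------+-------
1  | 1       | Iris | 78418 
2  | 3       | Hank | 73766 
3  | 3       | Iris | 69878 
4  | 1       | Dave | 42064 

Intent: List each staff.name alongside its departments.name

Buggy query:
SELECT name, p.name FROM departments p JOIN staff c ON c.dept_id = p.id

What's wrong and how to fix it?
Bug: 'name' exists in both joined tables, so the database can't tell which one is meant

Fix: Prefix ambiguous columns with the table alias

Corrected query:
SELECT c.name, p.name FROM departments p JOIN staff c ON c.dept_id = p.id

Result:
name | name       
-----+------------
Iris | Sales      
Hank | Engineering
Iris | Engineering
Dave | Sales      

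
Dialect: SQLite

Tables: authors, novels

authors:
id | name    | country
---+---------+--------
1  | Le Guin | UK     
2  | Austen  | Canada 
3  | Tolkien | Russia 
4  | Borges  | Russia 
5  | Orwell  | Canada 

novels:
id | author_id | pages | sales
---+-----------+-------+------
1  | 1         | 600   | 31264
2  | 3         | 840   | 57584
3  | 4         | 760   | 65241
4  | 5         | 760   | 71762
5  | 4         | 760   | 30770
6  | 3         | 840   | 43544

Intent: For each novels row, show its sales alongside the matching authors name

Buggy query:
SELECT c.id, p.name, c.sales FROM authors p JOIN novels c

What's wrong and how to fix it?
Bug: JOIN with no ON clause produces a cartesian product; every novels row pairs with every authors row

Fix: Add ON c.author_id = p.id to the JOIN

Corrected query:
SELECT c.id, p.name, c.sales FROM authors p JOIN novels c ON c.author_id = p.id

Result:
id | name    | sales
---+---------+------
1  | Le Guin | 31264
2  | Tolkien | 57584
3  | Borges  | 65241
4  | Orwell  | 71762
5  | Borges  | 30770
6  | Tolkien | 43544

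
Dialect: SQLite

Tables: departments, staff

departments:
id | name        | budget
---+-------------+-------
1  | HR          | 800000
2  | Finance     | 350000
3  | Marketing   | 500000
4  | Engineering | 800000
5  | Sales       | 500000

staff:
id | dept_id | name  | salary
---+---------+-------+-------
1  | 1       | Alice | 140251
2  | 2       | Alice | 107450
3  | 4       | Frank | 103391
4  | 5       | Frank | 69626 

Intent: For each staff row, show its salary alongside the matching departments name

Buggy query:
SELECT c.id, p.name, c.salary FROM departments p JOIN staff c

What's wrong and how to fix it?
Bug: Missing join condition: each staff row is matched to all departments rows instead of just its own

Fix: Specify the join condition linking the foreign key to the parent id

Corrected query:
SELECT c.id, p.name, c.salary FROM departments p JOIN staff c ON c.dept_id = p.id

Result:
id | name        | salary
---+-------------+-------
1  | HR          | 140251
2  | Finance     | 107450
3  | Engineering | 103391
4  | Sales       | 69626 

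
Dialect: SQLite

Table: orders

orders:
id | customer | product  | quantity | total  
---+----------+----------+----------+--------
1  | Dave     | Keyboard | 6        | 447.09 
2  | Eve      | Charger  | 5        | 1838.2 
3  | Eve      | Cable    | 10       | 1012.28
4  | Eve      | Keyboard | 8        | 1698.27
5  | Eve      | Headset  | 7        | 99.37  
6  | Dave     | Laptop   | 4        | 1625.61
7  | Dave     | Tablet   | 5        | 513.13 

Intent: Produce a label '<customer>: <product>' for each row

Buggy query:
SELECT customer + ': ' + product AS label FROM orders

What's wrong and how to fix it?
Bug: '+' is numeric addition; on text columns SQLite converts them to 0 instead of concatenating

Fix: Use the || operator for string concatenation

Corrected query:
SELECT customer || ': ' || product AS label FROM orders

Result:
label         
--------------
Dave: Keyboard
Eve: Charger  
Eve: Cable    
Eve: Keyboard 
Eve: Headset  
Dave: Laptop  
Dave: Tablet  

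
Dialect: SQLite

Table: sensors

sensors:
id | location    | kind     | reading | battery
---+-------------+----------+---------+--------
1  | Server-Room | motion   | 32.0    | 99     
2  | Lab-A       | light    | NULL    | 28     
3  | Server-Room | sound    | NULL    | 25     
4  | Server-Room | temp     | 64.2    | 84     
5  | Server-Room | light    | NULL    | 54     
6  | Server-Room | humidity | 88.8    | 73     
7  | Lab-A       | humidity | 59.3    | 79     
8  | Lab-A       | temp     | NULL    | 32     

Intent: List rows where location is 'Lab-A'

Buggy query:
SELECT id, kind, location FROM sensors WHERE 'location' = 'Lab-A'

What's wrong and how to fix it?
Bug: Single quotes denote string literals in SQL; the column name is being compared as a constant string

Fix: Remove the quotes around the column name (or use double quotes for an identifier)

Corrected query:
SELECT id, kind, location FROM sensors WHERE location = 'Lab-A'

Result:
id | kind     | location
---+----------+---------
2  | light    | Lab-A   
7  | humidity | Lab-A   
8  | temp     | Lab-A   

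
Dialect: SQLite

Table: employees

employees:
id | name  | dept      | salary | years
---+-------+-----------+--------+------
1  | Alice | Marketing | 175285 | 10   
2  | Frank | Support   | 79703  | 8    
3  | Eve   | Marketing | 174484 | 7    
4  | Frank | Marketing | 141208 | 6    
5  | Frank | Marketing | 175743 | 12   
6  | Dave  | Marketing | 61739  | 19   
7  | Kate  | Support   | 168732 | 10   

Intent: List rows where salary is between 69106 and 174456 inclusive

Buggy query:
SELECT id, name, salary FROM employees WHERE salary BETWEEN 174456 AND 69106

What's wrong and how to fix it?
Bug: The bounds are reversed; BETWEEN a AND b requires a <= b to match anything

Fix: Write BETWEEN 69106 AND 174456

Corrected query:
SELECT id, name, salary FROM employees WHERE salary BETWEEN 69106 AND 174456

Result:
id | name  | salary
---+-------+-------
2  | Frank | 79703 
4  | Frank | 141208
7  | Kate  | 168732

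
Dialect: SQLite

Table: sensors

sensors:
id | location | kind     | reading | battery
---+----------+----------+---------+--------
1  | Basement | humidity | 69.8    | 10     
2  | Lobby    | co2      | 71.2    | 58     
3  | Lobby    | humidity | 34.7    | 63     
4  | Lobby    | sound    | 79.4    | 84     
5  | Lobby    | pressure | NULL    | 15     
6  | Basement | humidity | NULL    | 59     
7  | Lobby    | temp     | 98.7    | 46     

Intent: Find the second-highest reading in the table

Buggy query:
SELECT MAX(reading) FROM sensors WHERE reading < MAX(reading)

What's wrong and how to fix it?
Bug: MAX(reading) on the right of the comparison is an aggregate-in-WHERE error

Fix: Put the inner MAX in a scalar subquery

Corrected query:
SELECT MAX(reading) FROM sensors WHERE reading < (SELECT MAX(reading) FROM sensors)

Result:
MAX(reading)
------------
79.4        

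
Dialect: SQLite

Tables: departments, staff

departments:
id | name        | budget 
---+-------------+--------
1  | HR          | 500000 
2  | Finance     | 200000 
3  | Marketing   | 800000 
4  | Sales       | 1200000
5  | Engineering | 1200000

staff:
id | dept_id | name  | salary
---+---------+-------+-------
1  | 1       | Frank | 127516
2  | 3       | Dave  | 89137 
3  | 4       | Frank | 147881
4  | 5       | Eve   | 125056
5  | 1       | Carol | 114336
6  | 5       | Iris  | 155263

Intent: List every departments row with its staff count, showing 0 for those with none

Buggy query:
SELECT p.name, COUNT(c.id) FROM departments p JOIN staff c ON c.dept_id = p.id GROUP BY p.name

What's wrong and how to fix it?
Bug: An inner join excludes parents with zero children

Fix: Switch to LEFT JOIN to retain unmatched parent rows

Corrected query:
SELECT p.name, COUNT(c.id) FROM departments p LEFT JOIN staff c ON c.dept_id = p.id GROUP BY p.name

Result:
name        | COUNT(c.id)
------------+------------
Engineering | 2          
Finance     | 0          
HR          | 2          
Marketing   | 1          
Sales       | 1          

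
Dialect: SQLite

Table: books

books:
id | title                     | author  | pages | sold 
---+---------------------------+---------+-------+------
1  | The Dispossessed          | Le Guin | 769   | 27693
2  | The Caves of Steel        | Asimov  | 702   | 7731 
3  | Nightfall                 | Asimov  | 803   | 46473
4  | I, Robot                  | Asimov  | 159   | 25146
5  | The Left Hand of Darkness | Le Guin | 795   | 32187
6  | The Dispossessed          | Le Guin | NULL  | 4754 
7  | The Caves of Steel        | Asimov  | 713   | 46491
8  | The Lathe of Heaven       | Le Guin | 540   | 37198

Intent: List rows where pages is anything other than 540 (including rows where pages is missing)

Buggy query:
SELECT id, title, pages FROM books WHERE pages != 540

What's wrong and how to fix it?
Bug: 'pages != 540' is unknown when pages is NULL, so NULL rows are silently excluded

Fix: Add an explicit OR pages IS NULL to include the missing-value rows

Corrected query:
SELECT id, title, pages FROM books WHERE pages != 540 OR pages IS NULL

Result:
id | title                     | pages
---+---------------------------+------
1  | The Dispossessed          | 769  
2  | The Caves of Steel        | 702  
3  | Nightfall                 | 803  
4  | I, Robot                  | 159  
5  | The Left Hand of Darkness | 795  
6  | The Dispossessed          | NULL 
7  | The Caves of Steel        | 713  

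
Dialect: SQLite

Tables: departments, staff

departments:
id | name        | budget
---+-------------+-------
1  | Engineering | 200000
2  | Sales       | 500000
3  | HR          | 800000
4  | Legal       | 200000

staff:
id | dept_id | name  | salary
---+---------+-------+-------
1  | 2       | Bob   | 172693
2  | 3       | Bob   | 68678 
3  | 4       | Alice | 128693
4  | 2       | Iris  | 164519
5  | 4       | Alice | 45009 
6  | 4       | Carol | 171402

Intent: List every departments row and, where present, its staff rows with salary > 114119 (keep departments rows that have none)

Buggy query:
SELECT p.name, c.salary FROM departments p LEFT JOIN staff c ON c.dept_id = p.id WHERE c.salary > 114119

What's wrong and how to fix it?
Bug: A WHERE condition on the right-hand table after LEFT JOIN drops unmatched parents

Fix: Move the right-table condition into the ON clause so unmatched parents are kept

Corrected query:
SELECT p.name, c.salary FROM departments p LEFT JOIN staff c ON c.dept_id = p.id AND c.salary > 114119

Result:
name        | salary
------------+-------
Engineering | NULL  
Sales       | 164519
Sales       | 172693
HR          | NULL  
Legal       | 128693
Legal       | 171402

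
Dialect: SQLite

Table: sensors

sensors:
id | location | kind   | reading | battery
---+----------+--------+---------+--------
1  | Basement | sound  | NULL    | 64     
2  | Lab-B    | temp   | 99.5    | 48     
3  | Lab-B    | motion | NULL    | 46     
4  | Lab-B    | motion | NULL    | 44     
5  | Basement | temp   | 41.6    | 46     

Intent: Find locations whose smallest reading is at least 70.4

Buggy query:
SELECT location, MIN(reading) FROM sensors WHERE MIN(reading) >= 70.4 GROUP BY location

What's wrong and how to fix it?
Bug: MIN() in WHERE is a misuse of aggregate

Fix: Replace WHERE with HAVING after the GROUP BY

Corrected query:
SELECT location, MIN(reading) FROM sensors GROUP BY location HAVING MIN(reading) >= 70.4

Result:
location | MIN(reading)
---------+-------------
Lab-B    | 99.5        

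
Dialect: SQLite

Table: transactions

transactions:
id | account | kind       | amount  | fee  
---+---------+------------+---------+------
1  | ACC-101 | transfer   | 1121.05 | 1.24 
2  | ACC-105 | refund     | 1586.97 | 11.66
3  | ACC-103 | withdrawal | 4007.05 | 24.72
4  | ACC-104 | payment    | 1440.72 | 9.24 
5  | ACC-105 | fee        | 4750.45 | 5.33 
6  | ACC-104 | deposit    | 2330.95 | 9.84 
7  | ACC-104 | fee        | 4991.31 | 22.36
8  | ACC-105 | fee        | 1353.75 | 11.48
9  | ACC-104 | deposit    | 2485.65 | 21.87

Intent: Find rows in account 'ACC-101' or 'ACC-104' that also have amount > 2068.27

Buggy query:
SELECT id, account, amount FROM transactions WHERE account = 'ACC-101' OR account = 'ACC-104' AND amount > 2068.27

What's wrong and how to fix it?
Bug: AND binds tighter than OR, so this parses as account = 'ACC-101' OR (account = 'ACC-104' AND amount > 2068.27)

Fix: Add parentheses around the OR so the AND applies to both alternatives

Corrected query:
SELECT id, account, amount FROM transactions WHERE (account = 'ACC-101' OR account = 'ACC-104') AND amount > 2068.27

Result:
id | account | amount 
---+---------+--------
6  | ACC-104 | 2330.95
7  | ACC-104 | 4991.31
9  | ACC-104 | 2485.65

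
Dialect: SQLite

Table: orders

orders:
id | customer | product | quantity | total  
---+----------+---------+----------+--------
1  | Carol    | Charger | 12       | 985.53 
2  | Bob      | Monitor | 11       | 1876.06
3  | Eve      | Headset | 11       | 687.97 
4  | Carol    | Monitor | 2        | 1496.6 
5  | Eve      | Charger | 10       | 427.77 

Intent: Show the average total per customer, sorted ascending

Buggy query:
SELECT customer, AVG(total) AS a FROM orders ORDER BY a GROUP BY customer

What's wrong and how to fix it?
Bug: GROUP BY must precede ORDER BY

Fix: Reorder: SELECT … FROM … GROUP BY … ORDER BY …

Corrected query:
SELECT customer, AVG(total) AS a FROM orders GROUP BY customer ORDER BY a

Result:
customer | a       
---------+---------
Eve      | 557.87  
Carol    | 1241.065
Bob      | 1876.06 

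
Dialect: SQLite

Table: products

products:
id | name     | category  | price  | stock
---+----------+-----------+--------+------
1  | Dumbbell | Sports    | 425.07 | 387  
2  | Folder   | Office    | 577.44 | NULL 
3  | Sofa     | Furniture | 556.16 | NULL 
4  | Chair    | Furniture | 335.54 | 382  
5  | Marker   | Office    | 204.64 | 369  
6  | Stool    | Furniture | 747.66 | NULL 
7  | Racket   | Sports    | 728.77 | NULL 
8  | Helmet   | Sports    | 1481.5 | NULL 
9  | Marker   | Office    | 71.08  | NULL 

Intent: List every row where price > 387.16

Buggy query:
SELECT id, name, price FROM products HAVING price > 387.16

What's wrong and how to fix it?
Bug: HAVING filters the output of aggregation, but this query has no GROUP BY and no aggregate functions, so SQLite rejects it (HAVING clause on a non-aggregate query); the condition here is per row

Fix: Use WHERE for row-level filtering

Corrected query:
SELECT id, name, price FROM products WHERE price > 387.16

Result:
id | name     | price 
---+----------+-------
1  | Dumbbell | 425.07
2  | Folder   | 577.44
3  | Sofa     | 556.16
6  | Stool    | 747.66
7  | Racket   | 728.77
8  | Helmet   | 1481.5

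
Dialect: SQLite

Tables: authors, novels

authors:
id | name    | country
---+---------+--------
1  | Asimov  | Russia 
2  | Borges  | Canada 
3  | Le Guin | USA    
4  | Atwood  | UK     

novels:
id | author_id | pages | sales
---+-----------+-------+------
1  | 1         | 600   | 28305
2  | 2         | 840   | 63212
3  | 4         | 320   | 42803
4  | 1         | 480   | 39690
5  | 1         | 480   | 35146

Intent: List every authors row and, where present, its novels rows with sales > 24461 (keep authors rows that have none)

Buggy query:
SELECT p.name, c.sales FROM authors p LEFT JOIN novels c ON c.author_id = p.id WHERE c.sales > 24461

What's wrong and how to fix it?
Bug: A WHERE condition on the right-hand table after LEFT JOIN drops unmatched parents

Fix: Put 'c.sales > 24461' in the JOIN's ON clause instead of WHERE

Corrected query:
SELECT p.name, c.sales FROM authors p LEFT JOIN novels c ON c.author_id = p.id AND c.sales > 24461

Result:
name    | sales
--------+------
Asimov  | 28305
Asimov  | 35146
Asimov  | 39690
Borges  | 63212
Le Guin | NULL 
Atwood  | 42803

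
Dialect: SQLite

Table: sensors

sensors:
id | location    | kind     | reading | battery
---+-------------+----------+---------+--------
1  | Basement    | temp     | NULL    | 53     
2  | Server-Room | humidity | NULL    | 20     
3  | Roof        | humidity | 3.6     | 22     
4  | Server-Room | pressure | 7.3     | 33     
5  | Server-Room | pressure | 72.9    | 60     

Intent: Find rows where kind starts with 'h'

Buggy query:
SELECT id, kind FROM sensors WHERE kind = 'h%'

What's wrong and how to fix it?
Bug: '=' compares the literal string including the % character; pattern matching needs LIKE

Fix: Replace '=' with LIKE so 'h%' is treated as a pattern

Corrected query:
SELECT id, kind FROM sensors WHERE kind LIKE 'h%'

Result:
id | kind    
---+---------
2  | humidity
3  | humidity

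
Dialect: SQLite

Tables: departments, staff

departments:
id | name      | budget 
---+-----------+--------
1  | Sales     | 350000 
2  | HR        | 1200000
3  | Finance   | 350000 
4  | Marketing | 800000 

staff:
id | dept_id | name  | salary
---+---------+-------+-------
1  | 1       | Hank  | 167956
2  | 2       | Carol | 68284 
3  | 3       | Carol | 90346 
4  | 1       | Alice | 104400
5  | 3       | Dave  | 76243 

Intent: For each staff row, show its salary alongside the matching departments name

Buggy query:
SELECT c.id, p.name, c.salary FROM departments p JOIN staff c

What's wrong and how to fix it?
Bug: JOIN with no ON clause produces a cartesian product; every staff row pairs with every departments row

Fix: Add ON c.dept_id = p.id to the JOIN

Corrected query:
SELECT c.id, p.name, c.salary FROM departments p JOIN staff c ON c.dept_id = p.id

Result:
id | name    | salary
---+---------+-------
1  | Sales   | 167956
2  | HR      | 68284 
3  | Finance | 90346 
4  | Sales   | 104400
5  | Finance | 76243 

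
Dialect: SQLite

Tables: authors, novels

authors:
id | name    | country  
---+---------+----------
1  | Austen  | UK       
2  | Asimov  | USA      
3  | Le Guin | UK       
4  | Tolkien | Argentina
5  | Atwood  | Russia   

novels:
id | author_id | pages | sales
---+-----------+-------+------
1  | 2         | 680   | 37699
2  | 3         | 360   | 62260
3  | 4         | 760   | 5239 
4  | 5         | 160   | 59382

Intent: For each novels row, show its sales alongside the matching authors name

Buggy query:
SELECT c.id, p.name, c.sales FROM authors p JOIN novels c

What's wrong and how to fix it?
Bug: Missing join condition: each novels row is matched to all authors rows instead of just its own

Fix: Add ON c.author_id = p.id to the JOIN

Corrected query:
SELECT c.id, p.name, c.sales FROM authors p JOIN novels c ON c.author_id = p.id

Result:
id | name    | sales
---+---------+------
1  | Asimov  | 37699
2  | Le Guin | 62260
3  | Tolkien | 5239 
4  | Atwood  | 59382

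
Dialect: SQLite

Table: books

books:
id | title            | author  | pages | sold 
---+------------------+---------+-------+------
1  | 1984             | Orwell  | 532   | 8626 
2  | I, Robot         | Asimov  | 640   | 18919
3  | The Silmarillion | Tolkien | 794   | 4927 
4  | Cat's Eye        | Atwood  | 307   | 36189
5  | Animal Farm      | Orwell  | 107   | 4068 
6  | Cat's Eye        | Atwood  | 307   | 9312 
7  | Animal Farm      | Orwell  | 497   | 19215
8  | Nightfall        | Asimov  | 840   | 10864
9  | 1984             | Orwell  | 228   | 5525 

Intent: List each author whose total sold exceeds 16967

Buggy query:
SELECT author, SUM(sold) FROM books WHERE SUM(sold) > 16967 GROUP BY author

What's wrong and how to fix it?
Bug: Aggregate functions cannot appear in a WHERE clause

Fix: Use HAVING (which filters groups after aggregation) instead of WHERE

Corrected query:
SELECT author, SUM(sold) FROM books GROUP BY author HAVING SUM(sold) > 16967

Result:
author | SUM(sold)
-------+----------
Asimov | 29783    
Atwood | 45501    
Orwell | 37434    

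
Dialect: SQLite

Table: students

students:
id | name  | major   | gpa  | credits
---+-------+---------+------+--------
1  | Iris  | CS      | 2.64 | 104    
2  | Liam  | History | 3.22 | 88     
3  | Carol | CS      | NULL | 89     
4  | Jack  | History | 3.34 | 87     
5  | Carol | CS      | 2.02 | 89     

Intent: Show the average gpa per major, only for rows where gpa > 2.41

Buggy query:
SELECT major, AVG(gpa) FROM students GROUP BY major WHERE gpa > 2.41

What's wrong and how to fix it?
Bug: Row-level WHERE must come before GROUP BY in the clause order

Fix: Place WHERE between FROM and GROUP BY

Corrected query:
SELECT major, AVG(gpa) FROM students WHERE gpa > 2.41 GROUP BY major

Result:
major   | AVG(gpa)
--------+---------
CS      | 2.64    
History | 3.28    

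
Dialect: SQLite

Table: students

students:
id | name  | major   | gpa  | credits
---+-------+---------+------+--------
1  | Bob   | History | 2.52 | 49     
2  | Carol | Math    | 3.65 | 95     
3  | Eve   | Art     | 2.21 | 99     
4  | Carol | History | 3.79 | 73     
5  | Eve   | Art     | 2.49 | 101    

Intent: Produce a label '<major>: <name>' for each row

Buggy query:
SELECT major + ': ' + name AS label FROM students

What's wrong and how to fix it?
Bug: SQLite uses || for string concatenation; + coerces text to numbers (yielding 0)

Fix: Replace + with || to concatenate text

Corrected query:
SELECT major || ': ' || name AS label FROM students

Result:
label         
--------------
History: Bob  
Math: Carol   
Art: Eve      
History: Carol
Art: Eve      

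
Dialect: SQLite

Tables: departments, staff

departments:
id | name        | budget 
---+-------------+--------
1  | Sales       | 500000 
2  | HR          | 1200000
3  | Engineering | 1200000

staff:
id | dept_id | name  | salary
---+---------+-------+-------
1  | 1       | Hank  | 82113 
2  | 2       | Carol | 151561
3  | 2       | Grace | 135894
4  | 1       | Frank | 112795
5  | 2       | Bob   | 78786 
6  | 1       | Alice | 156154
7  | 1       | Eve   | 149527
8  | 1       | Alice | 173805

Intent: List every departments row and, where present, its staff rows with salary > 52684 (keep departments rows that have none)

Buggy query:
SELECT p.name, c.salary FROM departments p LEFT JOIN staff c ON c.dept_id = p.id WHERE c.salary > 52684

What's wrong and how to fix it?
Bug: A WHERE condition on the right-hand table after LEFT JOIN drops unmatched parents

Fix: Put 'c.salary > 52684' in the JOIN's ON clause instead of WHERE

Corrected query:
SELECT p.name, c.salary FROM departments p LEFT JOIN staff c ON c.dept_id = p.id AND c.salary > 52684

Result:
name        | salary
------------+-------
Sales       | 82113 
Sales       | 112795
Sales       | 149527
Sales       | 156154
Sales       | 173805
HR          | 78786 
HR          | 135894
HR          | 151561
Engineering | NULL  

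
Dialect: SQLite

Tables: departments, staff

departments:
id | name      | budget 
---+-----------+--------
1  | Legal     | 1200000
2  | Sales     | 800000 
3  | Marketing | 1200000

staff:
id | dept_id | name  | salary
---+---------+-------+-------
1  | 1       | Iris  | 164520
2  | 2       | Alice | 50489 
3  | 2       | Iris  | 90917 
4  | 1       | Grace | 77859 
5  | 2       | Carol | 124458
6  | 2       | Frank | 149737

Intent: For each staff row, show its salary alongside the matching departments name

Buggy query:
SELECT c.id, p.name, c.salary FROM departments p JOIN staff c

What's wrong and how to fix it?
Bug: JOIN with no ON clause produces a cartesian product; every staff row pairs with every departments row

Fix: Add ON c.dept_id = p.id to the JOIN

Corrected query:
SELECT c.id, p.name, c.salary FROM departments p JOIN staff c ON c.dept_id = p.id

Result:
id | name  | salary
---+-------+-------
1  | Legal | 164520
2  | Sales | 50489 
3  | Sales | 90917 
4  | Legal | 77859 
5  | Sales | 124458
6  | Sales | 149737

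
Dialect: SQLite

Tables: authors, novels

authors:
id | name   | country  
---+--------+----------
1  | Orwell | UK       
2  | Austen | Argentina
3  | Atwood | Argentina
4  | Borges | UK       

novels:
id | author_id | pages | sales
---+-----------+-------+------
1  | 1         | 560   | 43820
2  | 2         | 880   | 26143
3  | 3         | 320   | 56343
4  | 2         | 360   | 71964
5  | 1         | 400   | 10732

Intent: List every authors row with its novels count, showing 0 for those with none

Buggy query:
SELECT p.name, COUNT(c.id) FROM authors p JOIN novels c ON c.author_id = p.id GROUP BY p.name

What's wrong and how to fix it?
Bug: An inner join excludes parents with zero children

Fix: Use LEFT JOIN so parents without children still appear (COUNT(c.id) gives 0)

Corrected query:
SELECT p.name, COUNT(c.id) FROM authors p LEFT JOIN novels c ON c.author_id = p.id GROUP BY p.name

Result:
name   | COUNT(c.id)
-------+------------
Atwood | 1          
Austen | 2          
Borges | 0          
Orwell | 2          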